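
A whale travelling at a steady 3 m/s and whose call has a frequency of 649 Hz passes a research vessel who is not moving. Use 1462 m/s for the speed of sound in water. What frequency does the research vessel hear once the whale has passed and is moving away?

648 Hz

Receding: f₂ = f · v/(v + v_s) = 649 × 1462/1465 ≈ 648 Hz.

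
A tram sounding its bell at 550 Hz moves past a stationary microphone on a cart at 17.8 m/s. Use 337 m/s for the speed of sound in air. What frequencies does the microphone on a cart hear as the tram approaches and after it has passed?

581 Hz approaching; 522 Hz receding

Approaching: f₁ = f · v/(v − v_s) = 550 × 337/319.2 ≈ 581 Hz.
Receding: f₂ = f · v/(v + v_s) = 550 × 337/354.8 ≈ 522 Hz.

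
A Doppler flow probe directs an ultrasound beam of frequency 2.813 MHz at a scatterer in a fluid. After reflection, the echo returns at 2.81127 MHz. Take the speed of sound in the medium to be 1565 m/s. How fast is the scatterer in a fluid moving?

0.48 m/s

Double Doppler shift off a moving reflector: f₂ = f₀ · (v + u)/(v − u) (u > 0 toward emitter).
Rearranging, u = v · (f₂ − f₀)/(f₂ + f₀) = 1565 × -0.00173/5.62427 ≈ -0.48 m/s.
So the scatterer in a fluid is moving at 0.48 m/s away from the emitter.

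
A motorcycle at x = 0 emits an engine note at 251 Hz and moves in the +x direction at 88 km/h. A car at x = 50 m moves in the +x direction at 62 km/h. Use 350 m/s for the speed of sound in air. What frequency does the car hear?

257 Hz

88 km/h = 24.44 m/s; 62 km/h = 17.22 m/s.
The observer lies on the +x side, so the source is heading toward the observer and the observer is heading away from the source.
Both move, so f' = f · (v − v_o)/(v − v_s).
f' = 251 × (350 − 17.22)/(350 − 24.44) = 251 × 332.78/325.56 ≈ 257 Hz.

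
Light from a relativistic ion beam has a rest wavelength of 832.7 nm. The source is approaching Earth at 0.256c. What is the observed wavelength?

640.9 nm

Relativistic Doppler for wavelength: λ' = λ₀ · √((1 − β)/(1 + β)).
λ' = 832.7 × √(0.7440/1.2560) = 832.7 × 0.76965 ≈ 640.9 nm.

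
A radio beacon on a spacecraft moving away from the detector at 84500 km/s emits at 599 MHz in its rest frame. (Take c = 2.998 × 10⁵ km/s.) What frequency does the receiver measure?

β = v/c = 84500/299800 = 0.2819.
Relativistic Doppler for frequency: f' = f₀ · √((1 − β)/(1 + β)).
f' = 599 × √(0.7181/1.2819) = 599 × 0.74849 ≈ 448.3 MHz.

448.3 MHz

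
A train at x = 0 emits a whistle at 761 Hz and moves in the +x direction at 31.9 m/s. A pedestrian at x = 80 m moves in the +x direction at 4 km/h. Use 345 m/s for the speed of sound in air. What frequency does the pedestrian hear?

836 Hz

4 km/h = 1.111 m/s.
The observer lies on the +x side, so the source is heading toward the observer and the observer is heading away from the source.
With source approaching and observer receding, f' = f · (v − v_o)/(v − v_s).
f' = 761 × (345 − 1.111)/(345 − 31.9) = 761 × 343.89/313.1 ≈ 836 Hz.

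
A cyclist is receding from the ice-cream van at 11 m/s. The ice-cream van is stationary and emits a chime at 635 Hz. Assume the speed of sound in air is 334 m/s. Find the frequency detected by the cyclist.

Only the observer moves, away from the source, so f' = f · (v − v_o)/v.
f' = 635 × (334 − 11)/334 = 635 × 323/334 ≈ 614 Hz.

614 Hz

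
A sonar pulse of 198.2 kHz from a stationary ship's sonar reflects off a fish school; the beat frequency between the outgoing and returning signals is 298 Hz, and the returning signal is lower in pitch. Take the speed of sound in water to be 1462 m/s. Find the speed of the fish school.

1.10 m/s

Double Doppler shift off a moving reflector: f₂ = f₀ · (v + u)/(v − u) (u > 0 toward emitter).
Returning signal is lower, so f₂ = f₀ − Δf = 198200 − 298 = 197902 Hz.
Rearranging, u = v · (f₂ − f₀)/(f₂ + f₀) = 1462 × -298/396102 ≈ -1.10 m/s.
So the fish school is moving at 1.10 m/s away from the emitter.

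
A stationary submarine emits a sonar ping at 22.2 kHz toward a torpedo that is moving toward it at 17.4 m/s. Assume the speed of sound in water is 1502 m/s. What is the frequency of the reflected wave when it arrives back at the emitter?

22.7 kHz

At the torpedo (a moving observer), f₁ = f₀ · (v + u)/v = 22.2 × 1519.4/1502 ≈ 22.5 kHz.
On reflection it acts as a source moving toward the stationary detector: f₂ = f₁ · v/(v − u) = 22.5 × 1502/1484.6 ≈ 22.7 kHz.
Equivalently f₂ = f₀ · (v + u)/(v − u).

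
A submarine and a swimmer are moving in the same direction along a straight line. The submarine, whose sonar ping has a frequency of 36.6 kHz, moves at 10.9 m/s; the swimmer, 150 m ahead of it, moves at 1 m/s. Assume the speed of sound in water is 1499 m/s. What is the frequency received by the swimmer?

36.8 kHz

The swimmer is ahead, so the submarine is moving toward it while the swimmer is moving away from the submarine.
General Doppler shift: f' = f · (v − v_o)/(v − v_s).
f' = 36.6 × (1499 − 1)/(1499 − 10.9) = 36.6 × 1498/1488.1 ≈ 36.8 kHz.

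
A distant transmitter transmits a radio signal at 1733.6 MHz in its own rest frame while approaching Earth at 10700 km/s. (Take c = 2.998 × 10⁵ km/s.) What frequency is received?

β = v/c = 10700/299800 = 0.0357.
Relativistic Doppler for frequency: f' = f₀ · √((1 + β)/(1 − β)).
f' = 1733.6 × √(1.0357/0.9643) = 1733.6 × 1.03635 ≈ 1796.6 MHz.

1796.6 MHz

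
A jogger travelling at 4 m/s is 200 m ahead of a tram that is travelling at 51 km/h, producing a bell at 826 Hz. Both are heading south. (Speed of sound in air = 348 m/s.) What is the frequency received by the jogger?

851 Hz

51 km/h = 14.17 m/s.
The jogger is ahead, so the tram is moving toward it while the jogger is moving away from the tram.
With source approaching and observer receding, f' = f · (v − v_o)/(v − v_s).
f' = 826 × (348 − 4)/(348 − 14.17) = 826 × 344/333.83 ≈ 851 Hz.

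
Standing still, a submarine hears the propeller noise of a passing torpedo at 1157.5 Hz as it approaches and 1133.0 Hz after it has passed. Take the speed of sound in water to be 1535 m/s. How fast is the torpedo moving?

16.4 m/s

f₁/f₂ = (v + v_s)/(v − v_s), so v_s = v · (f₁ − f₂)/(f₁ + f₂).
v_s = 1535 × (1157.5 − 1133.0)/(1157.5 + 1133.0) = 1535 × 24.5/2290.5 ≈ 16.4 m/s.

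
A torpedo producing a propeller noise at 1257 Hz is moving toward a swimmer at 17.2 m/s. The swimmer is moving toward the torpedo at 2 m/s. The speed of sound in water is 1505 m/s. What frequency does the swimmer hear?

Both move, so f' = f · (v + v_o)/(v − v_s).
f' = 1257 × (1505 + 2)/(1505 − 17.2) = 1257 × 1507/1487.8 ≈ 1273 Hz.

1273 Hz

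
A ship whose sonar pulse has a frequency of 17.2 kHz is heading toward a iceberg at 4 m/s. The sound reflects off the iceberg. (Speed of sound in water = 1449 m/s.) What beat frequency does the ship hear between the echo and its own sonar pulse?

The iceberg receives the sound from a moving source: f₁ = f₀ · v/(v − v_e) = 17.2 × 1449/1445 ≈ 17.2476 kHz.
On the return leg the ship is a moving observer: f₂ = f₁ · (v + v_e)/v = 17.2476 × 1453/1449 ≈ 17.2952 kHz.
Equivalently f₂ = f₀ · (v + v_e)/(v − v_e).
Beat against the emitted tone (with f₀ = 17200 Hz): |f₂ − f₀| = 2v_e·f₀/(v − v_e) = 2 × 4 × 17200/1445 ≈ 95 Hz.

95 Hz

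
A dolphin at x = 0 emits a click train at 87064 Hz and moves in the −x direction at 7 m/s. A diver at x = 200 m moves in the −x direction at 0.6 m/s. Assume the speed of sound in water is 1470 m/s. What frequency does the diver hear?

86687 Hz

The observer lies on the +x side, so the source is heading away from the observer and the observer is heading toward the source.
Both move, so f' = f · (v + v_o)/(v + v_s).
f' = 87064 × (1470 + 0.6)/(1470 + 7) = 87064 × 1470.6/1477 ≈ 86687 Hz.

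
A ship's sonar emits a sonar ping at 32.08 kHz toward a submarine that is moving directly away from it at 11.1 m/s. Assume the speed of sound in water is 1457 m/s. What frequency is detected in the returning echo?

31.6 kHz

The submarine first receives the wave as a moving observer: f₁ = f₀ · (v − u)/v = 32.08 × (1457 − 11.1)/1457 ≈ 31.8 kHz.
The reflection then acts as a moving source: f₂ = f₁ · v/(v + u) ≈ 31.6 kHz.
Equivalently f₂ = f₀ · (v − u)/(v + u).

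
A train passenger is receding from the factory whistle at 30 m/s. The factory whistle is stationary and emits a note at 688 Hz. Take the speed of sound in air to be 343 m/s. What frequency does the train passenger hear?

628 Hz

Only the observer moves, away from the source, so f' = f · (v − v_o)/v.
f' = 688 × (343 − 30)/343 = 688 × 313/343 ≈ 628 Hz.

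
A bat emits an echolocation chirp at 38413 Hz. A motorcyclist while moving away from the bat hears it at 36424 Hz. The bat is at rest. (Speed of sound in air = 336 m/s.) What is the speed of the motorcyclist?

f' = f · (v − v_o)/v ⇒ v_o = v · |f'/f − 1|.
v_o = 336 × |36424/38413 − 1| = 336 × 0.05178 ≈ 17.4 m/s.

17.4 m/s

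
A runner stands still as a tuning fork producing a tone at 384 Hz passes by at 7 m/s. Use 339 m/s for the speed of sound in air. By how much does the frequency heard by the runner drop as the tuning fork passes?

Approaching: f₁ = f · v/(v − v_s) = 384 × 339/332 ≈ 392.1 Hz.
Receding: f₂ = f · v/(v + v_s) = 384 × 339/346 ≈ 376.2 Hz.
Drop: f₁ − f₂ = 2f·v·v_s/(v² − v_s²) = 2 × 384 × 339 × 7/(339² − 7²) ≈ 15.9 Hz.

15.9 Hz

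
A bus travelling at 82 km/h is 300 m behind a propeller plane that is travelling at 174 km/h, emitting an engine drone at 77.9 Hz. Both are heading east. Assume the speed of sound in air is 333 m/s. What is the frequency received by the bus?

174 km/h = 48.33 m/s; 82 km/h = 22.78 m/s.
The bus is behind, so the propeller plane is moving away from it while the bus is moving toward the propeller plane.
Both move, so f' = f · (v + v_o)/(v + v_s).
f' = 77.9 × (333 + 22.78)/(333 + 48.33) = 77.9 × 355.78/381.33 ≈ 73 Hz.

73 Hz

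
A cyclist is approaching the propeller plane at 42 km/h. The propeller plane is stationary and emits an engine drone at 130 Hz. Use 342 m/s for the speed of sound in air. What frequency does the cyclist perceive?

134 Hz

42 km/h = 11.67 m/s.
Only the observer moves, toward the source, so f' = f · (v + v_o)/v.
f' = 130 × (342 + 11.67)/342 = 130 × 353.67/342 ≈ 134 Hz.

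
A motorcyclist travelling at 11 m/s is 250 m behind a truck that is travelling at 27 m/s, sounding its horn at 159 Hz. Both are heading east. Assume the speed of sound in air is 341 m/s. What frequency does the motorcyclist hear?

The motorcyclist is behind, so the truck is moving away from it while the motorcyclist is moving toward the truck.
General Doppler shift: f' = f · (v + v_o)/(v + v_s).
f' = 159 × (341 + 11)/(341 + 27) = 159 × 352/368 ≈ 152 Hz.

152 Hz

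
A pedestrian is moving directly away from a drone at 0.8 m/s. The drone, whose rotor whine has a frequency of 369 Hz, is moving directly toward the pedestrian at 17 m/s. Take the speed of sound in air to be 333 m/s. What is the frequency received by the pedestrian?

Both move, so f' = f · (v − v_o)/(v − v_s).
f' = 369 × (333 − 0.8)/(333 − 17) = 369 × 332.2/316 ≈ 388 Hz.

388 Hz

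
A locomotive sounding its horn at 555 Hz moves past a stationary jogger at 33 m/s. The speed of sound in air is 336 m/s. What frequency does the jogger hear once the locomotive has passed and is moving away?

505 Hz

Receding: f₂ = f · v/(v + v_s) = 555 × 336/369 ≈ 505 Hz.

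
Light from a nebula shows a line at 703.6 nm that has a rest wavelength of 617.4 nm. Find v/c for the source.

λ'/λ₀ = 1.1396 > 1 (redshift), so the source is receding.
λ'/λ₀ = √((1 + β)/(1 − β)) for a receding source ⇒ β = (r² − 1)/(r² + 1) with r = λ'/λ₀.
β = (1.2987 − 1)/(1.2987 + 1) ≈ 0.130.

0.130c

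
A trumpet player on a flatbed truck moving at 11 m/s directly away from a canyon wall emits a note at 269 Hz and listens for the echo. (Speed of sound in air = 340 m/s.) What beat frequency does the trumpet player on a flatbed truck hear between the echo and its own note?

16.9 Hz

The canyon wall receives the sound from a moving source: f₁ = f₀ · v/(v + v_e) = 269 × 340/351 ≈ 260.57 Hz.
On the return leg the trumpet player on a flatbed truck is a moving observer: f₂ = f₁ · (v − v_e)/v = 260.57 × 329/340 ≈ 252.14 Hz.
Beat against the emitted tone: |f₂ − f₀| = 2v_e·f₀/(v + v_e) = 2 × 11 × 269/351 ≈ 16.9 Hz.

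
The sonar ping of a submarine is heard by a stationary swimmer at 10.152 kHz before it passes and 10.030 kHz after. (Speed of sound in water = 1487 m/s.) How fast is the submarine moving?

f₁/f₂ = (v + v_s)/(v − v_s), so v_s = v · (f₁ − f₂)/(f₁ + f₂).
v_s = 1487 × (10.152 − 10.030)/(10.152 + 10.030) = 1487 × 0.122/20.182 ≈ 9.0 m/s.

9.0 m/s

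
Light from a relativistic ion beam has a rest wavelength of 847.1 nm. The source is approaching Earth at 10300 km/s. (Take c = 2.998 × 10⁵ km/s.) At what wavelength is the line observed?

818.5 nm

β = v/c = 10300/299800 = 0.0344.
Relativistic Doppler for wavelength: λ' = λ₀ · √((1 − β)/(1 + β)).
λ' = 847.1 × √(0.9656/1.0344) = 847.1 × 0.96621 ≈ 818.5 nm.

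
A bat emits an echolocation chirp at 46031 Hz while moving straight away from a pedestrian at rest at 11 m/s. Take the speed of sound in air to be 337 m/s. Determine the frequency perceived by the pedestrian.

44576 Hz

Moving source, stationary observer: f' = f · v/(v + v_s) since the source is receding.
f' = 46031 × 337/(337 + 11) = 46031 × 337/348 ≈ 44576 Hz.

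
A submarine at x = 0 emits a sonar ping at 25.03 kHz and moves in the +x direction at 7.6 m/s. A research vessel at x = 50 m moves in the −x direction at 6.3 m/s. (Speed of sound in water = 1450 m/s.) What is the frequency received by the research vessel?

25.3 kHz

The observer lies on the +x side, so the source is heading toward the observer and the observer is heading toward the source.
General Doppler shift: f' = f · (v + v_o)/(v − v_s).
f' = 25.03 × (1450 + 6.3)/(1450 − 7.6) = 25.03 × 1456.3/1442.4 ≈ 25.3 kHz.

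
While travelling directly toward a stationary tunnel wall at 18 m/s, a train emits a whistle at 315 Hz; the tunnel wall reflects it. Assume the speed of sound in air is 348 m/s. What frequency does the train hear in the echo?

The tunnel wall receives the sound from a moving source: f₁ = f₀ · v/(v − v_e) = 315 × 348/330 ≈ 332 Hz.
On the return leg the train is a moving observer: f₂ = f₁ · (v + v_e)/v = 332 × 366/348 ≈ 349 Hz.
Equivalently f₂ = f₀ · (v + v_e)/(v − v_e).

349 Hz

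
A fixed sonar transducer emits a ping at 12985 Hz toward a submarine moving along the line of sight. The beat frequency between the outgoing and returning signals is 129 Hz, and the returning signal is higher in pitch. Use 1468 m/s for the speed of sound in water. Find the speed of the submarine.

7.3 m/s

Double Doppler shift off a moving reflector: f₂ = f₀ · (v + u)/(v − u) (u > 0 toward emitter).
Returning signal is higher, so f₂ = f₀ + Δf = 12985 + 129 = 13114 Hz.
Rearranging, u = v · (f₂ − f₀)/(f₂ + f₀) = 1468 × 129/26099 ≈ 7.3 m/s.
So the submarine is moving at 7.3 m/s toward the emitter.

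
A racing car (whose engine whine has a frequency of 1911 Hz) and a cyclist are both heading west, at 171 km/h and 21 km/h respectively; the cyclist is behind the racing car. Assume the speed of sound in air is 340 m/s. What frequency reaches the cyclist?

1706 Hz

171 km/h = 47.5 m/s; 21 km/h = 5.833 m/s.
The cyclist is behind, so the racing car is moving away from it while the cyclist is moving toward the racing car.
General Doppler shift: f' = f · (v + v_o)/(v + v_s).
f' = 1911 × (340 + 5.833)/(340 + 47.5) = 1911 × 345.83/387.5 ≈ 1706 Hz.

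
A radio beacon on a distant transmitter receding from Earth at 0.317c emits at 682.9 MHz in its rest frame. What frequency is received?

Relativistic Doppler for frequency: f' = f₀ · √((1 − β)/(1 + β)).
f' = 682.9 × √(0.6830/1.3170) = 682.9 × 0.72014 ≈ 491.8 MHz.

491.8 MHz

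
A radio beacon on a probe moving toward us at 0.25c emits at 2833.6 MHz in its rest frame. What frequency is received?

Relativistic Doppler for frequency: f' = f₀ · √((1 + β)/(1 − β)).
f' = 2833.6 × √(1.2500/0.7500) = 2833.6 × 1.29099 ≈ 3658.2 MHz.

3658.2 MHz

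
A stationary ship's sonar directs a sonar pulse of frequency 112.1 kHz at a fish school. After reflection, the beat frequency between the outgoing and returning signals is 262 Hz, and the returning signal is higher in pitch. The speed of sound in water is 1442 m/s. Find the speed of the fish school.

Double Doppler shift off a moving reflector: f₂ = f₀ · (v + u)/(v − u) (u > 0 toward emitter).
Returning signal is higher, so f₂ = f₀ + Δf = 112100 + 262 = 112362 Hz.
Rearranging, u = v · (f₂ − f₀)/(f₂ + f₀) = 1442 × 262/224462 ≈ 1.68 m/s.
So the fish school is moving at 1.68 m/s toward the emitter.

1.68 m/s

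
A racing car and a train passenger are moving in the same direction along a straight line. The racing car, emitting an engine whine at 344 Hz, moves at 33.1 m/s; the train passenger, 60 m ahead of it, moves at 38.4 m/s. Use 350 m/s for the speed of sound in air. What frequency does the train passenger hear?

The train passenger is ahead, so the racing car is moving toward it while the train passenger is moving away from the racing car.
General Doppler shift: f' = f · (v − v_o)/(v − v_s).
f' = 344 × (350 − 38.4)/(350 − 33.1) = 344 × 311.6/316.9 ≈ 338 Hz.

338 Hz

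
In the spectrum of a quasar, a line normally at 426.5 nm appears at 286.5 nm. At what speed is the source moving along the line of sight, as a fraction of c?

0.378

λ'/λ₀ = 0.6717 < 1 (blueshift), so the source is approaching.
λ'/λ₀ = √((1 − β)/(1 + β)) for an approaching source ⇒ β = (1 − r²)/(1 + r²) with r = λ'/λ₀.
β = (1 − 0.4512)/(1 + 0.4512) ≈ 0.378.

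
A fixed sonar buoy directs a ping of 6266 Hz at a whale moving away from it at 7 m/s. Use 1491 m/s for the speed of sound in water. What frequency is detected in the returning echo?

6207 Hz

At the whale (a moving observer), f₁ = f₀ · (v − u)/v = 6266 × 1484/1491 ≈ 6237 Hz.
The reflection then acts as a moving source: f₂ = f₁ · v/(v + u) ≈ 6207 Hz.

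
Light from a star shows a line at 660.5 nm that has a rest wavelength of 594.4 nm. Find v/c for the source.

0.105c

λ'/λ₀ = 1.1112 > 1 (redshift), so the source is receding.
λ'/λ₀ = √((1 + β)/(1 − β)) for a receding source ⇒ β = (r² − 1)/(r² + 1) with r = λ'/λ₀.
β = (1.2348 − 1)/(1.2348 + 1) ≈ 0.105.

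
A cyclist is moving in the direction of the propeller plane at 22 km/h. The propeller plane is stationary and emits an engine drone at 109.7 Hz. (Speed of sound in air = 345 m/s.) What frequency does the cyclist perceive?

112 Hz

22 km/h = 6.111 m/s.
Only the observer moves, toward the source, so f' = f · (v + v_o)/v.
f' = 109.7 × (345 + 6.111)/345 = 109.7 × 351.11/345 ≈ 112 Hz.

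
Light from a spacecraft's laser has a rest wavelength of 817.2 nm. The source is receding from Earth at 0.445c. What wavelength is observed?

1318.6 nm

Relativistic Doppler for wavelength: λ' = λ₀ · √((1 + β)/(1 − β)).
λ' = 817.2 × √(1.4450/0.5550) = 817.2 × 1.61357 ≈ 1318.6 nm.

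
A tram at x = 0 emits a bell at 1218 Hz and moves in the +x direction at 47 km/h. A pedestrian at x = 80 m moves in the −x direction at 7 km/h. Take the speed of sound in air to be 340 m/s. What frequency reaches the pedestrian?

47 km/h = 13.06 m/s; 7 km/h = 1.944 m/s.
The observer lies on the +x side, so the source is heading toward the observer and the observer is heading toward the source.
Both move, so f' = f · (v + v_o)/(v − v_s).
f' = 1218 × (340 + 1.944)/(340 − 13.06) = 1218 × 341.94/326.94 ≈ 1274 Hz.

1274 Hz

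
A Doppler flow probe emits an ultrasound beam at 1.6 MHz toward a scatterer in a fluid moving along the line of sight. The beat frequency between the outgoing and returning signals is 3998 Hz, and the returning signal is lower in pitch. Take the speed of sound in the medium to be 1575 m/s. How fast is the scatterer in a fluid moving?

1.97 m/s

Double Doppler shift off a moving reflector: f₂ = f₀ · (v + u)/(v − u) (u > 0 toward emitter).
Returning signal is lower, so f₂ = f₀ − Δf = 1600000 − 3998 = 1596002 Hz.
Rearranging, u = v · (f₂ − f₀)/(f₂ + f₀) = 1575 × -3998/3196002 ≈ -1.97 m/s.
So the scatterer in a fluid is moving at 1.97 m/s away from the emitter.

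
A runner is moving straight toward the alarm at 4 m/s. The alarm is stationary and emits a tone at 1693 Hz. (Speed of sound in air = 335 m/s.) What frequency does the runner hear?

Moving observer, stationary source: f' = f · (v + v_o)/v.
f' = 1693 × (335 + 4)/335 = 1693 × 339/335 ≈ 1713 Hz.

1713 Hz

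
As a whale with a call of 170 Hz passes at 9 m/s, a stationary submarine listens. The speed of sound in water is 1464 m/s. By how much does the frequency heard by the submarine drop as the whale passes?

2.09 Hz

Approaching: f₁ = f · v/(v − v_s) = 170 × 1464/1455 ≈ 171.05 Hz.
Receding: f₂ = f · v/(v + v_s) = 170 × 1464/1473 ≈ 168.96 Hz.
Drop: f₁ − f₂ = 2f·v·v_s/(v² − v_s²) = 2 × 170 × 1464 × 9/(1464² − 9²) ≈ 2.09 Hz.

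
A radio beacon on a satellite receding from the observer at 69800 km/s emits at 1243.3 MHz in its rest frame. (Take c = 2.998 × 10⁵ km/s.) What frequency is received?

β = v/c = 69800/299800 = 0.2328.
Relativistic Doppler for frequency: f' = f₀ · √((1 − β)/(1 + β)).
f' = 1243.3 × √(0.7672/1.2328) = 1243.3 × 0.78886 ≈ 980.8 MHz.

980.8 MHz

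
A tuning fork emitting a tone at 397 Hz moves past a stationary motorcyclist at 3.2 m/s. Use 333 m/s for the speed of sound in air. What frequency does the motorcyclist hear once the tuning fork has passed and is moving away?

Receding: f₂ = f · v/(v + v_s) = 397 × 333/336.2 ≈ 393 Hz.

393 Hz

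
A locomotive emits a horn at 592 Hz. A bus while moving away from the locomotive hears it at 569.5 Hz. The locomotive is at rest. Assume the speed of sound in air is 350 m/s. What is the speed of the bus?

f' = f · (v − v_o)/v ⇒ v_o = v · |f'/f − 1|.
v_o = 350 × |569.5/592 − 1| = 350 × 0.03801 ≈ 13.3 m/s.

13.3 m/s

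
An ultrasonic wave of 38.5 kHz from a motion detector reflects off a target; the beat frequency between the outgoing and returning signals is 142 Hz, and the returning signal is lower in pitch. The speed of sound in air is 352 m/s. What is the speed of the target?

0.65 m/s

Double Doppler shift off a moving reflector: f₂ = f₀ · (v + u)/(v − u) (u > 0 toward emitter).
Returning signal is lower, so f₂ = f₀ − Δf = 38500 − 142 = 38358 Hz.
Rearranging, u = v · (f₂ − f₀)/(f₂ + f₀) = 352 × -142/76858 ≈ -0.65 m/s.
So the target is moving at 0.65 m/s away from the emitter.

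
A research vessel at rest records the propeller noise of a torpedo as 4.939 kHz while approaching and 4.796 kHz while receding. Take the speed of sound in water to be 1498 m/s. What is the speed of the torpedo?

22.0 m/s

f₁/f₂ = (v + v_s)/(v − v_s), so v_s = v · (f₁ − f₂)/(f₁ + f₂).
v_s = 1498 × (4.939 − 4.796)/(4.939 + 4.796) = 1498 × 0.143/9.735 ≈ 22.0 m/s.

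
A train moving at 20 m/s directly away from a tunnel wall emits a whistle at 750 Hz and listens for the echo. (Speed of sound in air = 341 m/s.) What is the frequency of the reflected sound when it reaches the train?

The tunnel wall receives the sound from a moving source: f₁ = f₀ · v/(v + v_e) = 750 × 341/361 ≈ 708 Hz.
On the return leg the train is a moving observer: f₂ = f₁ · (v − v_e)/v = 708 × 321/341 ≈ 667 Hz.

667 Hz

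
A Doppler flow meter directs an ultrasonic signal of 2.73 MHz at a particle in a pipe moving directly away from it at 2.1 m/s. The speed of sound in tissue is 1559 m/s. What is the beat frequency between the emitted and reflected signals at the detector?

At the particle in a pipe (a moving observer), f₁ = f₀ · (v − u)/v = 2.73 × 1556.9/1559 ≈ 2.72632 MHz.
On reflection it acts as a source moving away from the stationary detector: f₂ = f₁ · v/(v + u) = 2.72632 × 1559/1561.1 ≈ 2.72266 MHz.
Equivalently f₂ = f₀ · (v − u)/(v + u).
Beat frequency (with f₀ = 2730000 Hz): |f₂ − f₀| = 2u·f₀/(v + u) = 2 × 2.1 × 2730000/1561.1 ≈ 7345 Hz.

7345 Hz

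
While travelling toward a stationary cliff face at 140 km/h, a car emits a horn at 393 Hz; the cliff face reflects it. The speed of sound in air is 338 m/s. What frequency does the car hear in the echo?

140 km/h = 38.89 m/s.
The cliff face receives the sound from a moving source: f₁ = f₀ · v/(v − v_e) = 393 × 338/299.11 ≈ 444 Hz.
On the return leg the car is a moving observer: f₂ = f₁ · (v + v_e)/v = 444 × 376.89/338 ≈ 495 Hz.

495 Hz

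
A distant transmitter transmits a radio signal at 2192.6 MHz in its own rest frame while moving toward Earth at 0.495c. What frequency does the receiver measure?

3772.5 MHz

Relativistic Doppler for frequency: f' = f₀ · √((1 + β)/(1 − β)).
f' = 2192.6 × √(1.4950/0.5050) = 2192.6 × 1.72058 ≈ 3772.5 MHz.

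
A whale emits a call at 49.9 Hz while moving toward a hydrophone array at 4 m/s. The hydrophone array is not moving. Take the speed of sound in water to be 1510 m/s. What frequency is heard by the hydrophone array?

50.0 Hz

Only the source moves, toward the listener, so f' = f · v/(v − v_s).
f' = 49.9 × 1510/(1510 − 4) = 49.9 × 1510/1506 ≈ 50.0 Hz.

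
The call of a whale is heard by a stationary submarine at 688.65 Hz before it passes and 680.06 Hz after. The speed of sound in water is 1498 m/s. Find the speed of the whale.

f₁/f₂ = (v + v_s)/(v − v_s), so v_s = v · (f₁ − f₂)/(f₁ + f₂).
v_s = 1498 × (688.65 − 680.06)/(688.65 + 680.06) = 1498 × 8.59/1368.71 ≈ 9.4 m/s.

9.4 m/s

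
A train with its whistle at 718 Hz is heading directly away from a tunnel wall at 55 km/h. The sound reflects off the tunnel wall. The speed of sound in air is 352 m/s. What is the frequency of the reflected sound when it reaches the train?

55 km/h = 15.28 m/s.
The tunnel wall receives the sound from a moving source: f₁ = f₀ · v/(v + v_e) = 718 × 352/367.28 ≈ 688 Hz.
On the return leg the train is a moving observer: f₂ = f₁ · (v − v_e)/v = 688 × 336.72/352 ≈ 658 Hz.
Equivalently f₂ = f₀ · (v − v_e)/(v + v_e).

658 Hz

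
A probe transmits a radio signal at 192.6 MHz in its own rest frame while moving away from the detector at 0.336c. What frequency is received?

Relativistic Doppler for frequency: f' = f₀ · √((1 − β)/(1 + β)).
f' = 192.6 × √(0.6640/1.3360) = 192.6 × 0.70499 ≈ 135.8 MHz.

135.8 MHz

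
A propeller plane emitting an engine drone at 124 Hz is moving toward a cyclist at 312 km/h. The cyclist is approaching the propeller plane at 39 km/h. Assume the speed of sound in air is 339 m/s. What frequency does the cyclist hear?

172 Hz

312 km/h = 86.67 m/s; 39 km/h = 10.83 m/s.
General Doppler shift: f' = f · (v + v_o)/(v − v_s).
f' = 124 × (339 + 10.83)/(339 − 86.67) = 124 × 349.83/252.33 ≈ 172 Hz.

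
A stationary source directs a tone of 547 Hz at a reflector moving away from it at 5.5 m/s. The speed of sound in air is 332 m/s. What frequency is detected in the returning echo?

529 Hz

The reflector first receives the wave as a moving observer: f₁ = f₀ · (v − u)/v = 547 × (332 − 5.5)/332 ≈ 538 Hz.
The reflection then acts as a moving source: f₂ = f₁ · v/(v + u) ≈ 529 Hz.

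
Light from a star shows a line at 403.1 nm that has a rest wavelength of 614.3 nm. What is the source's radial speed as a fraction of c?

λ'/λ₀ = 0.6562 < 1 (blueshift), so the source is approaching.
λ'/λ₀ = √((1 − β)/(1 + β)) for an approaching source ⇒ β = (1 − r²)/(1 + r²) with r = λ'/λ₀.
β = (1 − 0.4306)/(1 + 0.4306) ≈ 0.398.

0.398c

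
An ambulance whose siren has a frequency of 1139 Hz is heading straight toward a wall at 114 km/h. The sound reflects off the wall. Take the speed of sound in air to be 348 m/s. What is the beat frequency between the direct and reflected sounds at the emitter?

228 Hz

114 km/h = 31.67 m/s.
The wall receives the sound from a moving source: f₁ = f₀ · v/(v − v_e) = 1139 × 348/316.33 ≈ 1253 Hz.
On the return leg the ambulance is a moving observer: f₂ = f₁ · (v + v_e)/v = 1253 × 379.67/348 ≈ 1367 Hz.
Equivalently f₂ = f₀ · (v + v_e)/(v − v_e).
Beat against the emitted tone: |f₂ − f₀| = 2v_e·f₀/(v − v_e) = 2 × 31.67 × 1139/316.33 ≈ 228 Hz.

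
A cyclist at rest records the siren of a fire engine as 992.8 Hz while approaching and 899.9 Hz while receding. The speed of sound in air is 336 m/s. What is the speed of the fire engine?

16.5 m/s

f₁/f₂ = (v + v_s)/(v − v_s), so v_s = v · (f₁ − f₂)/(f₁ + f₂).
v_s = 336 × (992.8 − 899.9)/(992.8 + 899.9) = 336 × 92.9/1892.7 ≈ 16.5 m/s.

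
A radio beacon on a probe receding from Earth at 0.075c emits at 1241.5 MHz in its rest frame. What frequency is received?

Relativistic Doppler for frequency: f' = f₀ · √((1 − β)/(1 + β)).
f' = 1241.5 × √(0.9250/1.0750) = 1241.5 × 0.92761 ≈ 1151.6 MHz.

1151.6 MHz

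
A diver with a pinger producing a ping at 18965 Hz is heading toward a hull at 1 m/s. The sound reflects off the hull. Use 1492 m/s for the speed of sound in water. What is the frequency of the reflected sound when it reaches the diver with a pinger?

The hull receives the sound from a moving source: f₁ = f₀ · v/(v − v_e) = 18965 × 1492/1491 ≈ 18978 Hz.
On the return leg the diver with a pinger is a moving observer: f₂ = f₁ · (v + v_e)/v = 18978 × 1493/1492 ≈ 18990 Hz.
Equivalently f₂ = f₀ · (v + v_e)/(v − v_e).

18990 Hz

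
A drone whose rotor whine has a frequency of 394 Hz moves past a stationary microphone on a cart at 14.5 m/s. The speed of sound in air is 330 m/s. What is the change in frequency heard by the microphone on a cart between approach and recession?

Approaching: f₁ = f · v/(v − v_s) = 394 × 330/315.5 ≈ 412.1 Hz.
Receding: f₂ = f · v/(v + v_s) = 394 × 330/344.5 ≈ 377.4 Hz.
Drop: f₁ − f₂ = 2f·v·v_s/(v² − v_s²) = 2 × 394 × 330 × 14.5/(330² − 14.5²) ≈ 34.7 Hz.

34.7 Hz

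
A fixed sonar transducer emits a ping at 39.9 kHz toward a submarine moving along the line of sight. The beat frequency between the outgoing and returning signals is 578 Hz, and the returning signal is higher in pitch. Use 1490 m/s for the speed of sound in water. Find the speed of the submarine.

10.7 m/s

Double Doppler shift off a moving reflector: f₂ = f₀ · (v + u)/(v − u) (u > 0 toward emitter).
Returning signal is higher, so f₂ = f₀ + Δf = 39900 + 578 = 40478 Hz.
Rearranging, u = v · (f₂ − f₀)/(f₂ + f₀) = 1490 × 578/80378 ≈ 10.7 m/s.
So the submarine is moving at 10.7 m/s toward the emitter.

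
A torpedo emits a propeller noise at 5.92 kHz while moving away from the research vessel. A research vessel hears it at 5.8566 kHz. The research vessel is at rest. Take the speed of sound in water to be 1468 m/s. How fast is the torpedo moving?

15.9 m/s

f' = f · v/(v + v_s) ⇒ v_s = v · |1 − f/f'|.
v_s = 1468 × |1 − 5.92/5.8566| = 1468 × 0.01083 ≈ 15.9 m/s.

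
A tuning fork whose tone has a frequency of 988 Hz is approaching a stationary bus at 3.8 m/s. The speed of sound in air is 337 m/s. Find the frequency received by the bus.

999 Hz

Only the source moves, toward the listener, so f' = f · v/(v − v_s).
f' = 988 × 337/(337 − 3.8) = 988 × 337/333.2 ≈ 999 Hz.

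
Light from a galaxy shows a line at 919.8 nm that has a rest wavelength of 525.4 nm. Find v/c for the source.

λ'/λ₀ = 1.7507 > 1 (redshift), so the source is receding.
λ'/λ₀ = √((1 + β)/(1 − β)) for a receding source ⇒ β = (r² − 1)/(r² + 1) with r = λ'/λ₀.
β = (3.0648 − 1)/(3.0648 + 1) ≈ 0.508.

0.508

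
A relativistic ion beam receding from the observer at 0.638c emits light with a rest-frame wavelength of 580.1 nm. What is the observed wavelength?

Relativistic Doppler for wavelength: λ' = λ₀ · √((1 + β)/(1 − β)).
λ' = 580.1 × √(1.6380/0.3620) = 580.1 × 2.12717 ≈ 1234.0 nm.

1234.0 nm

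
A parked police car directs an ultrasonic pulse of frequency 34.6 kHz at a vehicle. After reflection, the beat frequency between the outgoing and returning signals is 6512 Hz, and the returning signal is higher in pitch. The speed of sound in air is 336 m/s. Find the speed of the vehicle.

Double Doppler shift off a moving reflector: f₂ = f₀ · (v + u)/(v − u) (u > 0 toward emitter).
Returning signal is higher, so f₂ = f₀ + Δf = 34600 + 6512 = 41112 Hz.
Rearranging, u = v · (f₂ − f₀)/(f₂ + f₀) = 336 × 6512/75712 ≈ 29 m/s.
So the vehicle is moving at 29 m/s toward the emitter.

29 m/s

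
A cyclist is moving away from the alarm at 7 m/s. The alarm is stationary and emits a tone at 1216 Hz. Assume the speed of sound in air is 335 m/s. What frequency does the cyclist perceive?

1191 Hz

Only the observer moves, away from the source, so f' = f · (v − v_o)/v.
f' = 1216 × (335 − 7)/335 = 1216 × 328/335 ≈ 1191 Hz.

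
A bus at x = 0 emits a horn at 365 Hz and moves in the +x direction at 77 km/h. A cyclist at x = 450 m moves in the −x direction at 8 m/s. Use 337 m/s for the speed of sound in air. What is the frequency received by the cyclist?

399 Hz

77 km/h = 21.39 m/s.
The observer lies on the +x side, so the source is heading toward the observer and the observer is heading toward the source.
With source approaching and observer approaching, f' = f · (v + v_o)/(v − v_s).
f' = 365 × (337 + 8)/(337 − 21.39) = 365 × 345/315.61 ≈ 399 Hz.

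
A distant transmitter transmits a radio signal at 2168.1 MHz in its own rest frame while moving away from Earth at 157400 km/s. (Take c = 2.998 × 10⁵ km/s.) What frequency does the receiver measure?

β = v/c = 157400/299800 = 0.5250.
Relativistic Doppler for frequency: f' = f₀ · √((1 − β)/(1 + β)).
f' = 2168.1 × √(0.4750/1.5250) = 2168.1 × 0.55809 ≈ 1210.0 MHz.

1210.0 MHz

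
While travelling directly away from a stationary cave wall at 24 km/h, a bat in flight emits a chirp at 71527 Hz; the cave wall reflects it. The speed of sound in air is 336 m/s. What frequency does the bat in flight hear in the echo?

24 km/h = 6.667 m/s.
The cave wall receives the sound from a moving source: f₁ = f₀ · v/(v + v_e) = 71527 × 336/342.67 ≈ 70135 Hz.
On the return leg the bat in flight is a moving observer: f₂ = f₁ · (v − v_e)/v = 70135 × 329.33/336 ≈ 68744 Hz.

68744 Hz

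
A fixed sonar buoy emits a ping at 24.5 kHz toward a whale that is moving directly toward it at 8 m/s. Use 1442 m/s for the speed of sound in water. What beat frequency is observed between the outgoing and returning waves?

The whale first receives the wave as a moving observer: f₁ = f₀ · (v + u)/v = 24.5 × (1442 + 8)/1442 ≈ 24.636 kHz.
The reflection then acts as a moving source: f₂ = f₁ · v/(v − u) ≈ 24.773 kHz.
Equivalently f₂ = f₀ · (v + u)/(v − u).
Beat frequency (with f₀ = 24500 Hz): |f₂ − f₀| = 2u·f₀/(v − u) = 2 × 8 × 24500/1434 ≈ 273 Hz.

273 Hz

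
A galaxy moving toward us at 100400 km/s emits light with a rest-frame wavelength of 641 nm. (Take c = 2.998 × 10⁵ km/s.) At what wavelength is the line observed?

452.5 nm

β = v/c = 100400/299800 = 0.3349.
Relativistic Doppler for wavelength: λ' = λ₀ · √((1 − β)/(1 + β)).
λ' = 641 × √(0.6651/1.3349) = 641 × 0.70587 ≈ 452.5 nm.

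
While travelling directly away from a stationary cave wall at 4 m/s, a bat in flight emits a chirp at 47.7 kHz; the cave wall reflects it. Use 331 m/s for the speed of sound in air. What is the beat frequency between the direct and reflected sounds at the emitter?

1139 Hz

The cave wall receives the sound from a moving source: f₁ = f₀ · v/(v + v_e) = 47.7 × 331/335 ≈ 47.130 kHz.
On the return leg the bat in flight is a moving observer: f₂ = f₁ · (v − v_e)/v = 47.130 × 327/331 ≈ 46.561 kHz.
Equivalently f₂ = f₀ · (v − v_e)/(v + v_e).
Beat against the emitted tone (with f₀ = 47700 Hz): |f₂ − f₀| = 2v_e·f₀/(v + v_e) = 2 × 4 × 47700/335 ≈ 1139 Hz.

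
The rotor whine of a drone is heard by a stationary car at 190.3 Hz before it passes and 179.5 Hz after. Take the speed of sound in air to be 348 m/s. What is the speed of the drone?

10.2 m/s

f₁/f₂ = (v + v_s)/(v − v_s), so v_s = v · (f₁ − f₂)/(f₁ + f₂).
v_s = 348 × (190.3 − 179.5)/(190.3 + 179.5) = 348 × 10.8/369.8 ≈ 10.2 m/s.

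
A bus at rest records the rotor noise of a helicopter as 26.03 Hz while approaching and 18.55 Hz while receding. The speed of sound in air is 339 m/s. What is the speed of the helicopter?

f₁/f₂ = (v + v_s)/(v − v_s), so v_s = v · (f₁ − f₂)/(f₁ + f₂).
v_s = 339 × (26.03 − 18.55)/(26.03 + 18.55) = 339 × 7.48/44.58 ≈ 57 m/s.

57 m/s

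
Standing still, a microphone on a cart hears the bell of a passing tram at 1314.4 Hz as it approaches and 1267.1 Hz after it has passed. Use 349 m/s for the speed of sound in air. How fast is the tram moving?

f₁/f₂ = (v + v_s)/(v − v_s), so v_s = v · (f₁ − f₂)/(f₁ + f₂).
v_s = 349 × (1314.4 − 1267.1)/(1314.4 + 1267.1) = 349 × 47.3/2581.5 ≈ 6.4 m/s.

6.4 m/s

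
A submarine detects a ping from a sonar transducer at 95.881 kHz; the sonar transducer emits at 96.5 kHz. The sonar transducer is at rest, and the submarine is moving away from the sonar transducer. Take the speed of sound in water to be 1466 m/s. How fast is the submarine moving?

9.4 m/s

f' = f · (v − v_o)/v ⇒ v_o = v · |f'/f − 1|.
v_o = 1466 × |95.881/96.5 − 1| = 1466 × 0.006415 ≈ 9.4 m/s.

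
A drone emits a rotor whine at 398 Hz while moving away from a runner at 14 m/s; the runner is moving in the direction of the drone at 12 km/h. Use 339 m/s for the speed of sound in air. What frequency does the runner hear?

386 Hz

12 km/h = 3.333 m/s.
General Doppler shift: f' = f · (v + v_o)/(v + v_s).
f' = 398 × (339 + 3.333)/(339 + 14) = 398 × 342.33/353 ≈ 386 Hz.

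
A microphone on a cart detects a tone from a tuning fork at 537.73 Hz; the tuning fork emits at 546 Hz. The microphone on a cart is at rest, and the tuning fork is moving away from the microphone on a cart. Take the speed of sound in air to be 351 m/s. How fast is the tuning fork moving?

f' = f · v/(v + v_s) ⇒ v_s = v · |1 − f/f'|.
v_s = 351 × |1 − 546/537.73| = 351 × 0.01538 ≈ 5.4 m/s.

5.4 m/s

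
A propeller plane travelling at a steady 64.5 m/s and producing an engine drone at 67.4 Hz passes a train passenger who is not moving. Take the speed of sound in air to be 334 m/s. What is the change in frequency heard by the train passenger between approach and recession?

27.0 Hz

Approaching: f₁ = f · v/(v − v_s) = 67.4 × 334/269.5 ≈ 83.5 Hz.
Receding: f₂ = f · v/(v + v_s) = 67.4 × 334/398.5 ≈ 56.5 Hz.
Drop: f₁ − f₂ = 2f·v·v_s/(v² − v_s²) = 2 × 67.4 × 334 × 64.5/(334² − 64.5²) ≈ 27.0 Hz.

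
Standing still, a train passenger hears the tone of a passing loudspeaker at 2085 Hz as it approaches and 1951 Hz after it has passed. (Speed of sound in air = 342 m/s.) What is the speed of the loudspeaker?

f₁/f₂ = (v + v_s)/(v − v_s), so v_s = v · (f₁ − f₂)/(f₁ + f₂).
v_s = 342 × (2085 − 1951)/(2085 + 1951) = 342 × 134/4036 ≈ 11.4 m/s.

11.4 m/s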